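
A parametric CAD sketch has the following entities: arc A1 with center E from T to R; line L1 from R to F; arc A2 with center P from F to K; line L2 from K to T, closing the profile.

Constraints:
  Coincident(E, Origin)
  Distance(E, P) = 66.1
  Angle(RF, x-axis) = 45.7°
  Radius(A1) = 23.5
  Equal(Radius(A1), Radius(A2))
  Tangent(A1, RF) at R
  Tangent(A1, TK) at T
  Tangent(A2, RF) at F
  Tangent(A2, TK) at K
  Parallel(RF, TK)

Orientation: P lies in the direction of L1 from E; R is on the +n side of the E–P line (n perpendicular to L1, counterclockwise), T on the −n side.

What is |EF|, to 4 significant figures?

70.15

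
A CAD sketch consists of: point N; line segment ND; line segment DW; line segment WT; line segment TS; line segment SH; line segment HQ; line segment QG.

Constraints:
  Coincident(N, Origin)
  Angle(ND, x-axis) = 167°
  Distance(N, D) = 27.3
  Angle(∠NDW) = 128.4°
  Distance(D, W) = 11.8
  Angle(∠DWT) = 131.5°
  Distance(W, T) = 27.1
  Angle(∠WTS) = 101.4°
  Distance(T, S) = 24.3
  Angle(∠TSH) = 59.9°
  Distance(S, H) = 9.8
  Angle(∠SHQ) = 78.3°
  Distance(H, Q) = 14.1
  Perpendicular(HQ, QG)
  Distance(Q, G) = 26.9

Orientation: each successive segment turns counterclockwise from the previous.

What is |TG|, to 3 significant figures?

34.0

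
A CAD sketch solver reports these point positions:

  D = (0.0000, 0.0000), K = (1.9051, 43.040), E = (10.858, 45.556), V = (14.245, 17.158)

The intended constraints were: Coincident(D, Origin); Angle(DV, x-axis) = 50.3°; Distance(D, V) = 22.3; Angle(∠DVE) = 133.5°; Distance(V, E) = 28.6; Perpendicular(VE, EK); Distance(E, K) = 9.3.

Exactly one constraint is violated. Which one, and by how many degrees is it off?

Perpendicular(VE, EK) — off by 8.90°.

D = (0.00, 0.00) ✓; DV at 50.30° ✓; |DV| = 22.30 ✓; ∠DVE = 133.5° ✓; |VE| = 28.60 ✓; ∠(VE, EK) = 98.90° ✗; |EK| = 9.300 ✓.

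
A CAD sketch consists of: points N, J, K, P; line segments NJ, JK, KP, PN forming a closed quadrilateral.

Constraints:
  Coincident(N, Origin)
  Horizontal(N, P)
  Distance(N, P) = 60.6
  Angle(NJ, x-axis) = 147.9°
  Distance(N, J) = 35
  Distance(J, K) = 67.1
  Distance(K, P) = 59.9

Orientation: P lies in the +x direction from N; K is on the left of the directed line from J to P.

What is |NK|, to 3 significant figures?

58.7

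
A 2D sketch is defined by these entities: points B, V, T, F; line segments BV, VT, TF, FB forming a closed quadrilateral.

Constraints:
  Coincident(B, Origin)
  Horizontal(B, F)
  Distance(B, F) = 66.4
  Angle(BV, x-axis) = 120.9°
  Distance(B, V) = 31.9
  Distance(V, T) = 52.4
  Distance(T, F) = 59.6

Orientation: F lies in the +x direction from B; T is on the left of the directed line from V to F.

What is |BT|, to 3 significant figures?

57.8

Checks: |VT| = 52.40 ✓; |TF| = 59.60 ✓.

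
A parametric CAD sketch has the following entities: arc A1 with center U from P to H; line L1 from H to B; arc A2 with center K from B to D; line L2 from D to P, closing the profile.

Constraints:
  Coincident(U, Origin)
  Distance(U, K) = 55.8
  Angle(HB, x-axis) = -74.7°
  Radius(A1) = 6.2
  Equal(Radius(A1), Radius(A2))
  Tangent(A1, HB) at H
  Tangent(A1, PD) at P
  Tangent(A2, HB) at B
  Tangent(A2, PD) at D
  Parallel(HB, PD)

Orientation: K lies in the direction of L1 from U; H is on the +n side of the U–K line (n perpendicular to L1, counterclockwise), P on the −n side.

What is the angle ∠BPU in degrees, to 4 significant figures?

77.47°

Tangency of A1 to both parallel lines with radius 6.2 puts H and P at U ± 6.2·n: H = (5.980, 1.636), P = (-5.980, -1.636). Equal radii place B and D the same way about K: B = K + 6.2·n = (20.70, -52.19), D = K − 6.2·n = (8.744, -55.46). Then cos ∠BPU = PB·PU / (|PB||PU|), giving 77.47°.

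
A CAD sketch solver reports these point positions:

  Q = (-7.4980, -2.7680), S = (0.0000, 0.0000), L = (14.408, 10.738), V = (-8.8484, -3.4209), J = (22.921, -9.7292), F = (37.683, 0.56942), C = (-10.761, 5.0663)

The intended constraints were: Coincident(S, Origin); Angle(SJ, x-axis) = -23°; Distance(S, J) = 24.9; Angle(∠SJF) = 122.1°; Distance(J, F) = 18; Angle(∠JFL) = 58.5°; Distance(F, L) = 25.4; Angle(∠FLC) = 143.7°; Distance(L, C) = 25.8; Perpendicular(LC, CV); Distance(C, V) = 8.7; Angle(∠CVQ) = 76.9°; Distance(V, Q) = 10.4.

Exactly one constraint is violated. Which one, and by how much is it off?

Distance(V, Q) = 10.4 — off by 8.90.

S = (0.00, 0.00) ✓; SJ at -23.00° ✓; |SJ| = 24.90 ✓; ∠SJF = 122.1° ✓; |JF| = 18.00 ✓; ∠JFL = 58.50° ✓; |FL| = 25.40 ✓; ∠FLC = 143.7° ✓; |LC| = 25.80 ✓; ∠(LC, CV) = 90.00° ✓; |CV| = 8.700 ✓; ∠CVQ = 76.90° ✓; |VQ| = 1.500 ✗.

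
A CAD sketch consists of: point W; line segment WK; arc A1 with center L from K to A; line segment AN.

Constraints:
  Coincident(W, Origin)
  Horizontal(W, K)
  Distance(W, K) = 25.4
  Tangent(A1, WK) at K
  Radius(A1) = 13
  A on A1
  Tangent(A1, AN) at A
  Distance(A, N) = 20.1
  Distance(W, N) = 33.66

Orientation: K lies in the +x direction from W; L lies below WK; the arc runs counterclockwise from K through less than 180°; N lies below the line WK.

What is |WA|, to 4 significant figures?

17.21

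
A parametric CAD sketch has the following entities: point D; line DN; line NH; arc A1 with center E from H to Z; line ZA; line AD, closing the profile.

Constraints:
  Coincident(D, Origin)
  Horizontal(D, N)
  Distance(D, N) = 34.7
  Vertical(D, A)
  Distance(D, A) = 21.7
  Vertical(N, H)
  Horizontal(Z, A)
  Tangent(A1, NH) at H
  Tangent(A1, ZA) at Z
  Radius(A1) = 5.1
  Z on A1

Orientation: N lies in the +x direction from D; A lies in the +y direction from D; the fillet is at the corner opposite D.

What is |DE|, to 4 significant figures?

33.94

D and A share the same x with |DA| = 21.7 and A on the +y side, so A = (0.000, 21.70). The virtual corner opposite D is at (34.70, 21.70). The tangent condition forces EH to be normal to NH and A1 meets ZA tangentially, so EZ is at right angles to ZA, with radius 5.1, so the center E sits 5.1 in from both sides at E = (29.60, 16.60). Then |DE| = |E − D| = 33.94.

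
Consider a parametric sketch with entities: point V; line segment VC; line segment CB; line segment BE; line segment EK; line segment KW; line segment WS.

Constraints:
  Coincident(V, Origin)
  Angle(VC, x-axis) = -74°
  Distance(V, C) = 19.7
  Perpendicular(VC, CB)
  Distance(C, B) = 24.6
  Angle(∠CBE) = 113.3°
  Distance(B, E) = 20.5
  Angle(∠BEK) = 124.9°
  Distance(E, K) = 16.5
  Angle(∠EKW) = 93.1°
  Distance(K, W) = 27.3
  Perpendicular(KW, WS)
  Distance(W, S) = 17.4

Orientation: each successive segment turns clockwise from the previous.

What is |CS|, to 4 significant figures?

9.540

V is at the origin; VC runs at -74.0° with length 19.7, so C = (5.430, -18.94). VC ⟂ CB, so CB runs at -164.0°; with |CB| = 24.6, B = (-18.22, -25.72). ∠CBE = 113.3° gives BE at 129.3° from the x-axis; with |BE| = 20.5, E = (-31.20, -9.854). ∠BEK = 124.9° gives EK at 74.20° from the x-axis; with |EK| = 16.5, K = (-26.71, 6.023). ∠EKW = 93.1° gives KW at -12.70° from the x-axis; with |KW| = 27.3, W = (-0.07657, 0.02099). The perpendicularity gives WS at right angles to KW, so WS runs at -102.7°; with |WS| = 17.4, S = (-3.902, -16.95). Then |CS| = |S − C| = 9.540.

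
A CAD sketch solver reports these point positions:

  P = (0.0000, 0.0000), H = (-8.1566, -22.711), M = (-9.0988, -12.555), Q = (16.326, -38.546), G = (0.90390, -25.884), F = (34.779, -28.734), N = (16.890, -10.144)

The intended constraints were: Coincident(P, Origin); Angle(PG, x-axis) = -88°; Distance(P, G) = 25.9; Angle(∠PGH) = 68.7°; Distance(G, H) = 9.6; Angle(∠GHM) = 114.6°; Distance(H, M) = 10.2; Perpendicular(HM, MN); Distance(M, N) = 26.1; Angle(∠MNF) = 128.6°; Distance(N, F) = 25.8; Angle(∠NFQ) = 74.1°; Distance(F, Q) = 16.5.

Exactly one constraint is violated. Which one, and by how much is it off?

Distance(F, Q) = 16.5 — off by 4.40.

P = (0.00, 0.00) ✓; PG at -88.00° ✓; |PG| = 25.90 ✓; ∠PGH = 68.70° ✓; |GH| = 9.600 ✓; ∠GHM = 114.6° ✓; |HM| = 10.20 ✓; ∠(HM, MN) = 90.00° ✓; |MN| = 26.10 ✓; ∠MNF = 128.6° ✓; |NF| = 25.80 ✓; ∠NFQ = 74.10° ✓; |FQ| = 20.90 ✗.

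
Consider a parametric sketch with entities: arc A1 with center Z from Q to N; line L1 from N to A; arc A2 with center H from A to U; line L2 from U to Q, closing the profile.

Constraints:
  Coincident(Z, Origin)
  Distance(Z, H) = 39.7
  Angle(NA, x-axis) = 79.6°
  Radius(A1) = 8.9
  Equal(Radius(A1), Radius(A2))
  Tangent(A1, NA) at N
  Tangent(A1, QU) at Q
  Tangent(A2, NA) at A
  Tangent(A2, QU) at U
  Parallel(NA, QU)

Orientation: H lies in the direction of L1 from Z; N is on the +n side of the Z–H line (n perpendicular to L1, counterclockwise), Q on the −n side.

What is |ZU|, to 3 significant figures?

40.7

Tangency of A1 to both parallel lines with radius 8.9 puts N and Q at Z ± 8.9·n: N = (-8.75, 1.61), Q = (8.75, -1.61). Equal radii place A and U the same way about H: A = H + 8.9·n = (-1.59, 40.7), U = H − 8.9·n = (15.9, 37.4). Then |ZU| = |U − Z| = 40.7.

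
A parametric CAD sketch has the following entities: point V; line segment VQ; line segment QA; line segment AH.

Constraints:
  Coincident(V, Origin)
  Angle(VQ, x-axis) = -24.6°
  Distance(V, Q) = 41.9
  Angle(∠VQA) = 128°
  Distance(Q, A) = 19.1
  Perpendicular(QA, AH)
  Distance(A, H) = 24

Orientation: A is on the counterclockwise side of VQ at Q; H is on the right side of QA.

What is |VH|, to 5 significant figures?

72.572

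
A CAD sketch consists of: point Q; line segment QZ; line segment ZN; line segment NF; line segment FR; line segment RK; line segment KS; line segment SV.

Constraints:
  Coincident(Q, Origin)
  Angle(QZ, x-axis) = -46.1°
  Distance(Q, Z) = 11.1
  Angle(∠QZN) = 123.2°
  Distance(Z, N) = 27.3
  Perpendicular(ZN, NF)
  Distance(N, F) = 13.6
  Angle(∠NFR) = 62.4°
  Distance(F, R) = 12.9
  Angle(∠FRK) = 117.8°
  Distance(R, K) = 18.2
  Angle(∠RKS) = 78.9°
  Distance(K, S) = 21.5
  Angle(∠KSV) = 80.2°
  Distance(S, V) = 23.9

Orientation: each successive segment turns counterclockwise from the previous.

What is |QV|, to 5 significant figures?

35.163

Q is at the origin; QZ runs at -46.1° with length 11.1, so Z = (7.6968, -7.9981). ∠QZN = 123.2° gives ZN at 10.700° from the x-axis; with |ZN| = 27.3, N = (34.522, -2.9294). ZN ⟂ NF, so NF runs at 100.70°; with |NF| = 13.6, F = (31.997, 10.434). ∠NFR = 62.4° gives FR at -141.70° from the x-axis; with |FR| = 12.9, R = (21.873, 2.4390). ∠FRK = 117.8° gives RK at -79.500° from the x-axis; with |RK| = 18.2, K = (25.190, -15.456). ∠RKS = 78.9° gives KS at 21.600° from the x-axis; with |KS| = 21.5, S = (45.180, -7.5416). ∠KSV = 80.2° gives SV at 121.40° from the x-axis; with |SV| = 23.9, V = (32.728, 12.858). Then |QV| = |V − Q| = 35.163.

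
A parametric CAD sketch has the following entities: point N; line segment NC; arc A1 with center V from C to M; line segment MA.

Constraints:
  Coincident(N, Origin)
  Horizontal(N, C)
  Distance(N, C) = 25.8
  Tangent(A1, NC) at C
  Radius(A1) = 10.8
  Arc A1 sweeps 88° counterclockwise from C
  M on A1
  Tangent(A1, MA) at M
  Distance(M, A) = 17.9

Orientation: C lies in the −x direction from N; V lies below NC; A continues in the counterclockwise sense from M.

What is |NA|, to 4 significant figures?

46.76

N is at the origin; N and C share the same y with |NC| = 25.8 and C on the −x side, so C = (-25.80, 0.000). Tangency of A1 to NC means the radius VC is perpendicular to NC, so V = C + (0, -10.8) = (-25.80, -10.80). On A1, C sits at bearing 90° from V; an 88° counterclockwise sweep puts M at bearing 178°, so M = V + 10.8·(cos 178°, sin 178°) = (-36.59, -10.42). The tangent condition forces VM to be normal to MA, so MA runs along (−sin 178°, cos 178°); with |MA| = 17.9, A = (-37.22, -28.31). Then |NA| = |A − N| = 46.76.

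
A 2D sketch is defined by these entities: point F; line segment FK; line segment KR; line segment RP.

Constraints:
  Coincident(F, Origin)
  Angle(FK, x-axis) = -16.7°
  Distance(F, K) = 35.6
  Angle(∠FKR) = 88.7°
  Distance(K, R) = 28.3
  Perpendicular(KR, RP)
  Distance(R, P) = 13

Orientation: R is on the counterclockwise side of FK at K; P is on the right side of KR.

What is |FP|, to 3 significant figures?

55.8

∠FKR = 88.7°, so KR runs at -16.7° + (180° − 88.7°) = 74.6° from the x-axis; with |KR| = 28.3, R = K + 28.3·(cos 74.6°, sin 74.6°) = (41.6, 17.1). KR is perpendicular to RP; with |RP| = 13.0 on the right of KR, P = R + 13.0·(0.964, -0.266) = (54.1, 13.6). Then |FP| = |P − F| = 55.8.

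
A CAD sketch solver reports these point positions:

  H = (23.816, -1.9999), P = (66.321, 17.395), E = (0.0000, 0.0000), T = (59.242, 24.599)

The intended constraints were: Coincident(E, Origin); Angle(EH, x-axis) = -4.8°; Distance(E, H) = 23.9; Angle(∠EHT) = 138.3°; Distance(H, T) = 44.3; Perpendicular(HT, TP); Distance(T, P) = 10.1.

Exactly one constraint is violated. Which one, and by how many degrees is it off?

Perpendicular(HT, TP) — off by 7.60°.

E = (0.00, 0.00) ✓; EH at -4.800° ✓; |EH| = 23.90 ✓; ∠EHT = 138.3° ✓; |HT| = 44.30 ✓; ∠(HT, TP) = 82.40° ✗; |TP| = 10.10 ✓.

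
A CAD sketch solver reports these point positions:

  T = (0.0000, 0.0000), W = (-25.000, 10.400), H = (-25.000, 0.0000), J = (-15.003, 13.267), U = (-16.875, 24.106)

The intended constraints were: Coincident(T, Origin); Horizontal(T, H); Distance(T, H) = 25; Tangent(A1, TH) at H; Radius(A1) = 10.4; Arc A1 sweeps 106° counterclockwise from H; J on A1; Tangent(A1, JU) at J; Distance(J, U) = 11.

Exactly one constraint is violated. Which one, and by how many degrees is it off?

Tangent(A1, JU) at J — off by 6.20°.

T = (0.00, 0.00) ✓; T.y = 0.00, H.y = 0.00 ✓; |TH| = 25.00 ✓; ∠(WH, HT) = 90.00° ✓; |WH| = 10.40 ✓; bearing(W→J) − bearing(W→H) = 106.0° ✓; |WJ| = 10.40 ✓; ∠(WJ, JU) = 96.20° ✗; |JU| = 11.00 ✓.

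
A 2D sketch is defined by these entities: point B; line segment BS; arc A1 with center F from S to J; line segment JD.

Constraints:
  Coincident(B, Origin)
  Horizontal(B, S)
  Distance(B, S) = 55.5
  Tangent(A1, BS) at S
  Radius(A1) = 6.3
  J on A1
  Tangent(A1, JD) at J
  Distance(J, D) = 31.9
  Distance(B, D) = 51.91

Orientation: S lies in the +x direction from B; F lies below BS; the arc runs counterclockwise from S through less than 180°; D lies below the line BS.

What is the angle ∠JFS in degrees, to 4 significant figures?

70.61°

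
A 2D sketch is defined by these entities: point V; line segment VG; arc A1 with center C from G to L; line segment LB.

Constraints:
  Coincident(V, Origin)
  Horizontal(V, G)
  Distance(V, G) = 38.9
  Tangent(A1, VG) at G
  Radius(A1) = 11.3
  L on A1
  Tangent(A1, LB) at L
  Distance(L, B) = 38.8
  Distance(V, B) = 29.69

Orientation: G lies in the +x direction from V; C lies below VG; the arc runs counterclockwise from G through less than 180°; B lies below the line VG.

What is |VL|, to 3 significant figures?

31.3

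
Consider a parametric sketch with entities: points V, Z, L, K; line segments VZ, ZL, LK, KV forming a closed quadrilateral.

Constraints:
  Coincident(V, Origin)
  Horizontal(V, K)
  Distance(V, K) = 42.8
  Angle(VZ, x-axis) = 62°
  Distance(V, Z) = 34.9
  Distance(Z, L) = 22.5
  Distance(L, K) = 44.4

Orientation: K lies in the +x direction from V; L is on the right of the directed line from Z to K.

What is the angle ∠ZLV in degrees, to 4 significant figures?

139.7°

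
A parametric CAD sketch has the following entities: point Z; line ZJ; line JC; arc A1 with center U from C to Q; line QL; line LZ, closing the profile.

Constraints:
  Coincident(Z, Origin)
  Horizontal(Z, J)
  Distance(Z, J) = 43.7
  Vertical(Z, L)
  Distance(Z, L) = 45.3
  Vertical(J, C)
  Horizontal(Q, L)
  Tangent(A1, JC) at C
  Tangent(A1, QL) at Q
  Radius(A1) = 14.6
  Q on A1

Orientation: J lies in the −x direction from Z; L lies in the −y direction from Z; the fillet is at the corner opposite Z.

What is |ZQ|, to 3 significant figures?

53.8

Z is at the origin; Z and J share the same y with |ZJ| = 43.7 and J on the −x side, so J = (-43.7, 0.00). Z and L share the same x with |ZL| = 45.3 and L on the −y side, so L = (0.00, -45.3). The virtual corner opposite Z is at (-43.7, -45.3). A1 meets JC tangentially, so UC is at right angles to JC and tangency of A1 to QL means the radius UQ is perpendicular to QL, with radius 14.6, so the center U sits 14.6 in from both sides at U = (-29.1, -30.7). That places the tangent points at C = (-43.7, -30.7) on JC and Q = (-29.1, -45.3) on QL. Then |ZQ| = |Q − Z| = 53.8.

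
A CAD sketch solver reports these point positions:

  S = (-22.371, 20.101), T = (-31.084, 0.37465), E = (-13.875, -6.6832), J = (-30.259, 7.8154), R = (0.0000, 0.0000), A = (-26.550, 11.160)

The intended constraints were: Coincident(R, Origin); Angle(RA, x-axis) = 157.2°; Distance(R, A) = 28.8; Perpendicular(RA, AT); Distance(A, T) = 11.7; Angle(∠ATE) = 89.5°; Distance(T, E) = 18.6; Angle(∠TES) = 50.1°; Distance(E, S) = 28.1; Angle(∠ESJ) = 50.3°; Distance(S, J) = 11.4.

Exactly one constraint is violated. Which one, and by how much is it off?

Distance(S, J) = 11.4 — off by 3.20.

R = (0.00, 0.00) ✓; RA at 157.2° ✓; |RA| = 28.80 ✓; ∠(RA, AT) = 90.00° ✓; |AT| = 11.70 ✓; ∠ATE = 89.50° ✓; |TE| = 18.60 ✓; ∠TES = 50.10° ✓; |ES| = 28.10 ✓; ∠ESJ = 50.30° ✓; |SJ| = 14.60 ✗.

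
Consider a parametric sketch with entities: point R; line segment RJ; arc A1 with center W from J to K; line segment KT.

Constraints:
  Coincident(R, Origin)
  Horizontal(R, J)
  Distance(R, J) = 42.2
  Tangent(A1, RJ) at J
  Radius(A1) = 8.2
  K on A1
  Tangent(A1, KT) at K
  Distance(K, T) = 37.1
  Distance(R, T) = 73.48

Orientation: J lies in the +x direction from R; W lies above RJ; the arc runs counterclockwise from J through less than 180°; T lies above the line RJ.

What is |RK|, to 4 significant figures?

50.39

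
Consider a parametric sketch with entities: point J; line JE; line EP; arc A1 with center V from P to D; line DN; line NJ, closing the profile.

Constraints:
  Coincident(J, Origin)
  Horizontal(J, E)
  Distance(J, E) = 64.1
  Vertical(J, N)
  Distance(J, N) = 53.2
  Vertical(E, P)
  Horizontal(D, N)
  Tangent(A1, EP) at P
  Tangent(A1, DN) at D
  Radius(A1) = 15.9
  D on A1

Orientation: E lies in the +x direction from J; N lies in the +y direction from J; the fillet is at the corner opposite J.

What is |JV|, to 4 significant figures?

60.95

J and N share the same x with |JN| = 53.2 and N on the +y side, so N = (0.000, 53.20). The virtual corner opposite J is at (64.10, 53.20). A1 meets EP tangentially, so VP is at right angles to EP and the tangent condition forces VD to be normal to DN, with radius 15.9, so the center V sits 15.9 in from both sides at V = (48.20, 37.30). Then |JV| = |V − J| = 60.95.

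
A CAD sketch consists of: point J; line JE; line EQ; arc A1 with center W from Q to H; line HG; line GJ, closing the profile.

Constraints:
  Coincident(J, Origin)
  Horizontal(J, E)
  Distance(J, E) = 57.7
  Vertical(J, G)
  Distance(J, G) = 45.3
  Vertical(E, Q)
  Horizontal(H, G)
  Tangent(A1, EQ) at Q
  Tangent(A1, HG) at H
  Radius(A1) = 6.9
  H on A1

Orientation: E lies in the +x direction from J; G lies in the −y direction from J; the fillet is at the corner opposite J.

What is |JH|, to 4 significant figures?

68.06

J is at the origin; J and E share the same y with |JE| = 57.7 and E on the +x side, so E = (57.70, 0.000). J and G share the same x with |JG| = 45.3 and G on the −y side, so G = (0.000, -45.30). The virtual corner opposite J is at (57.70, -45.30). Tangency of A1 to EQ means the radius WQ is perpendicular to EQ and since A1 is tangent to HG there, WH ⟂ HG, with radius 6.9, so the center W sits 6.9 in from both sides at W = (50.80, -38.40). That places the tangent points at Q = (57.70, -38.40) on EQ and H = (50.80, -45.30) on HG. Then |JH| = |H − J| = 68.06.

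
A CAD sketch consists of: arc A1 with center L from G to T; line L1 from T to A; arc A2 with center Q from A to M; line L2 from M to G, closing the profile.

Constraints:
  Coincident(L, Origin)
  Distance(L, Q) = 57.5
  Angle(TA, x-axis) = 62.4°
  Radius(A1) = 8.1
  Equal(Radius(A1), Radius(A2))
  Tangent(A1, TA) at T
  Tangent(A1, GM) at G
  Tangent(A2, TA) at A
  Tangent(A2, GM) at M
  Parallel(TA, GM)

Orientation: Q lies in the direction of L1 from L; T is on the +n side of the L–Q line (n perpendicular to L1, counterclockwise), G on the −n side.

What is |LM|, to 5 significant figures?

58.068

Tangency of A1 to both parallel lines with radius 8.1 puts T and G at L ± 8.1·n: T = (-7.1782, 3.7527), G = (7.1782, -3.7527). Equal radii place A and M the same way about Q: A = Q + 8.1·n = (19.461, 54.709), M = Q − 8.1·n = (33.818, 47.204). Then |LM| = |M − L| = 58.068.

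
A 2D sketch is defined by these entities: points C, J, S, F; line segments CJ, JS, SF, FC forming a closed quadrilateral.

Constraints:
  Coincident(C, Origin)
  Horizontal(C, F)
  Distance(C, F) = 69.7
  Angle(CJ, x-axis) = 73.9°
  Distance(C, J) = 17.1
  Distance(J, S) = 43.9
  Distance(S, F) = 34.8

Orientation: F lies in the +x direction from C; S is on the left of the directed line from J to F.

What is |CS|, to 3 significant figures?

54.4

Checks: |JS| = 43.90 ✓; |SF| = 34.80 ✓.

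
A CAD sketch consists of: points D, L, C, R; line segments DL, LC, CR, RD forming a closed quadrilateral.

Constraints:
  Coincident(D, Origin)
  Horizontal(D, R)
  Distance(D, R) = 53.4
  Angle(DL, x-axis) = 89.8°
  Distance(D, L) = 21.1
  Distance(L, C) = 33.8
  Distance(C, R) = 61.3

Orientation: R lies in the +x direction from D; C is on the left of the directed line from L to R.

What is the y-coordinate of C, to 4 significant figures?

49.89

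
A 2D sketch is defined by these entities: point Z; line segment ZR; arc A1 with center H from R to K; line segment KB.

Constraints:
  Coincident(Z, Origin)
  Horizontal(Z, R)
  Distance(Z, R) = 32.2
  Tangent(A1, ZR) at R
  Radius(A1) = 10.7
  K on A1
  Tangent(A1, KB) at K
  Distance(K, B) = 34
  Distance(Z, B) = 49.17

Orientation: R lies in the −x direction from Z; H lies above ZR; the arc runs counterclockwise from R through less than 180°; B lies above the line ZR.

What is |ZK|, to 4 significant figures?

23.93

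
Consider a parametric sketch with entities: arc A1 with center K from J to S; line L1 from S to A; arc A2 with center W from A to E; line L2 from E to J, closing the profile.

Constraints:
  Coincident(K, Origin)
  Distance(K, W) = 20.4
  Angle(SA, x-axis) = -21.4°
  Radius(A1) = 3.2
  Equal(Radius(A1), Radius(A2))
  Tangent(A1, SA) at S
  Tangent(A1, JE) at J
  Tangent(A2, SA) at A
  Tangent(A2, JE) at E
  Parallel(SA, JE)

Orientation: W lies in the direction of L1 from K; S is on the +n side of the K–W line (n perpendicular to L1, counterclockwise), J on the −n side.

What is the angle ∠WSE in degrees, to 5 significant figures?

8.5030°

Tangency of A1 to both parallel lines with radius 3.2 puts S and J at K ± 3.2·n: S = (1.1676, 2.9794), J = (-1.1676, -2.9794). Equal radii place A and E the same way about W: A = W + 3.2·n = (20.161, -4.4641), E = W − 3.2·n = (17.826, -10.423). Then cos ∠WSE = SW·SE / (|SW||SE|), giving 8.5030°.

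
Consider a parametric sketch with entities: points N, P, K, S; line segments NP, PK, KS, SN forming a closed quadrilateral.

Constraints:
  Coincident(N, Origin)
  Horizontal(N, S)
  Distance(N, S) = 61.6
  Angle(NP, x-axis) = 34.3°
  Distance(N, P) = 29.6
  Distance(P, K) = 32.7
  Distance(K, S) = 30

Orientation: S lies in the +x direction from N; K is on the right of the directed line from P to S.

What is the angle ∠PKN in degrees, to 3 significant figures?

48.9°

Checks: |PK| = 32.70 ✓; |KS| = 30.00 ✓.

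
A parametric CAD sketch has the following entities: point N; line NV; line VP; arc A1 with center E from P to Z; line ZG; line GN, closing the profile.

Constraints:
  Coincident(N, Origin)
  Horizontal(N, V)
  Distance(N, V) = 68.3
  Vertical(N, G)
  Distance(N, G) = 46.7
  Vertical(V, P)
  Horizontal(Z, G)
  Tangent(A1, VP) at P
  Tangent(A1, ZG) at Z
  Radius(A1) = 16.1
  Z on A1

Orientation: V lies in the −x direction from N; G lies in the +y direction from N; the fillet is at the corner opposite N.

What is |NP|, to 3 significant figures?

74.8

N is at the origin; N and V share the same y with |NV| = 68.3 and V on the −x side, so V = (-68.3, 0.00). N and G share the same x with |NG| = 46.7 and G on the +y side, so G = (0.00, 46.7). The virtual corner opposite N is at (-68.3, 46.7). Tangency of A1 to VP means the radius EP is perpendicular to VP and A1 meets ZG tangentially, so EZ is at right angles to ZG, with radius 16.1, so the center E sits 16.1 in from both sides at E = (-52.2, 30.6). That places the tangent points at P = (-68.3, 30.6) on VP and Z = (-52.2, 46.7) on ZG. Then |NP| = |P − N| = 74.8.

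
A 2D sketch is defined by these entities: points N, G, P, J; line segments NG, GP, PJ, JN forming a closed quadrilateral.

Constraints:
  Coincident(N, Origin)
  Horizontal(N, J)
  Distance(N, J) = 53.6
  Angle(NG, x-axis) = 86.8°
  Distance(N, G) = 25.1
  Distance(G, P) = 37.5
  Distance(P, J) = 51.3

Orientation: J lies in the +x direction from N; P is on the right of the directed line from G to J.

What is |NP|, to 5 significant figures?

12.936

Checks: |GP| = 37.50 ✓; |PJ| = 51.30 ✓.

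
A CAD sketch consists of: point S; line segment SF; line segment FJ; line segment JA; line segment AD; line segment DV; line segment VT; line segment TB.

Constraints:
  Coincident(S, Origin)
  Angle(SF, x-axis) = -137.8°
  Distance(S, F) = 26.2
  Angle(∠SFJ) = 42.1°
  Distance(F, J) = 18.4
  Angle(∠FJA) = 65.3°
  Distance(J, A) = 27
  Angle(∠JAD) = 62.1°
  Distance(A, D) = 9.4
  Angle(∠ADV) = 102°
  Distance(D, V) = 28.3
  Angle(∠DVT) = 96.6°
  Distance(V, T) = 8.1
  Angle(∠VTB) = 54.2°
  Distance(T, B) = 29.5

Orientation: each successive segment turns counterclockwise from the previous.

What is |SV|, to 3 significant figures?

22.0

∠JAD = 62.1° gives AD at -127° from the x-axis; with |AD| = 9.4, D = (-18.0, -0.534). ∠ADV = 102.0° gives DV at -49.3° from the x-axis; with |DV| = 28.3, V = (0.424, -22.0). Then |SV| = |V − S| = 22.0.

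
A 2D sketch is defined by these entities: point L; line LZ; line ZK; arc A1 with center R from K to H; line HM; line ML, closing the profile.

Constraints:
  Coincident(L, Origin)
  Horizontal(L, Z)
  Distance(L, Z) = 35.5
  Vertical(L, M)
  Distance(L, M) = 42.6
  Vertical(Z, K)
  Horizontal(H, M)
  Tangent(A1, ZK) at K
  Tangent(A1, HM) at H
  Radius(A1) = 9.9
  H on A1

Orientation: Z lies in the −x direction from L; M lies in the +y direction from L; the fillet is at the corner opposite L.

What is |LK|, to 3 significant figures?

48.3

L is at the origin; L and Z share the same y with |LZ| = 35.5 and Z on the −x side, so Z = (-35.5, 0.00). L and M share the same x with |LM| = 42.6 and M on the +y side, so M = (0.00, 42.6). The virtual corner opposite L is at (-35.5, 42.6). Tangency of A1 to ZK means the radius RK is perpendicular to ZK and the tangent condition forces RH to be normal to HM, with radius 9.9, so the center R sits 9.9 in from both sides at R = (-25.6, 32.7). That places the tangent points at K = (-35.5, 32.7) on ZK and H = (-25.6, 42.6) on HM. Then |LK| = |K − L| = 48.3.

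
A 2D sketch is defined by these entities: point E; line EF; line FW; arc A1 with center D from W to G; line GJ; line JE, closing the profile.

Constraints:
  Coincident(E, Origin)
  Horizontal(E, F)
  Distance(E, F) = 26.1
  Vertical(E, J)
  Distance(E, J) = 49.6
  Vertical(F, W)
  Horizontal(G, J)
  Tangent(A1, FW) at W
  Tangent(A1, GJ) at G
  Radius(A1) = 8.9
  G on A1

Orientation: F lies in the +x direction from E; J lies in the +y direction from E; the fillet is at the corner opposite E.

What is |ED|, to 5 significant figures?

44.185

E is at the origin; EF is horizontal with |EF| = 26.1 and F on the +x side, so F = (26.100, 0.0000). E and J share the same x with |EJ| = 49.6 and J on the +y side, so J = (0.0000, 49.600). The virtual corner opposite E is at (26.100, 49.600). Since A1 is tangent to FW there, DW ⟂ FW and the tangent condition forces DG to be normal to GJ, with radius 8.9, so the center D sits 8.9 in from both sides at D = (17.200, 40.700). Then |ED| = |D − E| = 44.185.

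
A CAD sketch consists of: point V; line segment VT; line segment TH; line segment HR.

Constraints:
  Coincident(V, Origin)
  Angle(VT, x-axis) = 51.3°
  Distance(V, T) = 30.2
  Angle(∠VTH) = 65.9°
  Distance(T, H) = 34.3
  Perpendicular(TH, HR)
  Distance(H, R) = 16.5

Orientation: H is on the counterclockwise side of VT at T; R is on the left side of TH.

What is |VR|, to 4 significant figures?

24.60

V is at the origin; VT runs at 51.3° with length 30.2, so T = 30.2·(cos 51.3°, sin 51.3°) = (18.88, 23.57). ∠VTH = 65.9°, so TH runs at 51.3° + (180° − 65.9°) = 165.4° from the x-axis; with |TH| = 34.3, H = T + 34.3·(cos 165.4°, sin 165.4°) = (-14.31, 32.21). TH ⟂ HR; with |HR| = 16.5 on the left of TH, R = H + 16.5·(-0.2521, -0.9677) = (-18.47, 16.25). Then |VR| = |R − V| = 24.60.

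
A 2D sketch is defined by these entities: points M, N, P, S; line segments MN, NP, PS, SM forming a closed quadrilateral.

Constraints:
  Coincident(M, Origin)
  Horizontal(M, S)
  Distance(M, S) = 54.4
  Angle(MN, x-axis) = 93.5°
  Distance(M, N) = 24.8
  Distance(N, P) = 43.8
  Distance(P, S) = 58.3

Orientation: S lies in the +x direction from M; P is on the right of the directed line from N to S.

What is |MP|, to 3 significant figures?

19.1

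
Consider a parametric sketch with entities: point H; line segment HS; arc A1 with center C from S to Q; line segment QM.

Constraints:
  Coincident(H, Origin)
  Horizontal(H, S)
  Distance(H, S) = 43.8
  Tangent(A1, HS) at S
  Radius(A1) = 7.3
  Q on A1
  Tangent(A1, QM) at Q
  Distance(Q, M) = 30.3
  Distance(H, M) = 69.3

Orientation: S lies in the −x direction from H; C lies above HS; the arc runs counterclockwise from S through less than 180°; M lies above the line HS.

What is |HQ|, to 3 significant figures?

40.7

Checks: |CQ| = 7.300 ✓; ∠(CQ, QM) = 90.00° ✓; |QM| = 30.30 ✓; |HM| = 69.30 ✓.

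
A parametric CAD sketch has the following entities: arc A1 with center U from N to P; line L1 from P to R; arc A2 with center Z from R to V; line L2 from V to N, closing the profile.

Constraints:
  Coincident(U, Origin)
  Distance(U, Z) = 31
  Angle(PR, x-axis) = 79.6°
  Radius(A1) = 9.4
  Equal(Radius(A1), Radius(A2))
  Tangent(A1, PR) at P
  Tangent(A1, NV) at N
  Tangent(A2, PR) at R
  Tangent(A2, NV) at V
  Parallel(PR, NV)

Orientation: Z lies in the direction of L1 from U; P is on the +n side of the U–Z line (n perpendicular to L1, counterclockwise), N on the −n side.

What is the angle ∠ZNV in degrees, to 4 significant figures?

16.87°

The slot axis is L1's direction at 79.6°, so u = (cos 79.6°, sin 79.6°) = (0.1805, 0.9836) and n = (−sin 79.6°, cos 79.6°) = (-0.9836, 0.1805). U is at the origin and Z lies 31.0 along u from U, so Z = 31.0·u = (5.596, 30.49). Tangency of A1 to both parallel lines with radius 9.4 puts P and N at U ± 9.4·n: P = (-9.246, 1.697), N = (9.246, -1.697). Equal radii place R and V the same way about Z: R = Z + 9.4·n = (-3.649, 32.19), V = Z − 9.4·n = (14.84, 28.79). Then cos ∠ZNV = NZ·NV / (|NZ||NV|), giving 16.87°.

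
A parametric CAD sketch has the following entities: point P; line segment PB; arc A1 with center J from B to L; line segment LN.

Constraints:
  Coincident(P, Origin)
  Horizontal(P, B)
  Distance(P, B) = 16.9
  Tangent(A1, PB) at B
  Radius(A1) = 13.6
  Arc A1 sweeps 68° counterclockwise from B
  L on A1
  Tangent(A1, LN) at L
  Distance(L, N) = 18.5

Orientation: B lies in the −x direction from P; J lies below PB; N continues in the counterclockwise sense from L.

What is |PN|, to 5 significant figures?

44.567

P is at the origin; P and B share the same y with |PB| = 16.9 and B on the −x side, so B = (-16.900, 0.0000). Since A1 is tangent to PB there, JB ⟂ PB, so J = B + (0, -13.6) = (-16.900, -13.600). On A1, B sits at bearing 90° from J; a 68° counterclockwise sweep puts L at bearing 158°, so L = J + 13.6·(cos 158°, sin 158°) = (-29.510, -8.5054). A1 meets LN tangentially, so JL is at right angles to LN, so LN runs along (−sin 158°, cos 158°); with |LN| = 18.5, N = (-36.440, -25.658). Then |PN| = |N − P| = 44.567.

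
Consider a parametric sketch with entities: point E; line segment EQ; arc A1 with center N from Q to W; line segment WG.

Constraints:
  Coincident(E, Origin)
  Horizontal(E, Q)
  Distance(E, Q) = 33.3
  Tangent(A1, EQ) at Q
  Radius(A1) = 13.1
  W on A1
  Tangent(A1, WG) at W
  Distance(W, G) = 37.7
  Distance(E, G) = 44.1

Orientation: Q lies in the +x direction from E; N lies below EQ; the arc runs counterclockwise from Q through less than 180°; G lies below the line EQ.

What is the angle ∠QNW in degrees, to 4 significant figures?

68.72°

Checks: |NW| = 13.10 ✓; ∠(NW, WG) = 90.00° ✓; |WG| = 37.70 ✓; |EG| = 44.10 ✓.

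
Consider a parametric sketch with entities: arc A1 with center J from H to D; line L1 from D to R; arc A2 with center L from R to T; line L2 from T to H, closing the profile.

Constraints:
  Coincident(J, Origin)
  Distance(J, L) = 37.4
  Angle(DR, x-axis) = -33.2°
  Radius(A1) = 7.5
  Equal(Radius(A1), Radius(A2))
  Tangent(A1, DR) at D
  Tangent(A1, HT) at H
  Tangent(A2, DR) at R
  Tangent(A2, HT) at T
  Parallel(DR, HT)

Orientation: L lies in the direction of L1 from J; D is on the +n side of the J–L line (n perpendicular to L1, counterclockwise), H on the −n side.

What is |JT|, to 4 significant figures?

38.14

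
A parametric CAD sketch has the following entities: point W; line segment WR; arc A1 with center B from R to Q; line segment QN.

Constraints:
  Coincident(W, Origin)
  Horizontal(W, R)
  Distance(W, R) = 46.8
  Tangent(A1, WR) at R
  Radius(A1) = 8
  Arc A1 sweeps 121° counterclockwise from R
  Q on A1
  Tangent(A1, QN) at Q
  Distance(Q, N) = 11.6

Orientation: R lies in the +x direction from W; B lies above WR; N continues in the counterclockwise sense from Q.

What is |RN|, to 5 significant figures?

22.081

W is at the origin; W and R share the same y with |WR| = 46.8 and R on the +x side, so R = (46.800, 0.0000). The tangent condition forces BR to be normal to WR, so B = R + (0, 8) = (46.800, 8.0000). On A1, R sits at bearing -90° from B; a 121° counterclockwise sweep puts Q at bearing 31°, so Q = B + 8.0·(cos 31°, sin 31°) = (53.657, 12.120). A1 meets QN tangentially, so BQ is at right angles to QN, so QN runs along (−sin 31°, cos 31°); with |QN| = 11.6, N = (47.683, 22.063). Then |RN| = |N − R| = 22.081.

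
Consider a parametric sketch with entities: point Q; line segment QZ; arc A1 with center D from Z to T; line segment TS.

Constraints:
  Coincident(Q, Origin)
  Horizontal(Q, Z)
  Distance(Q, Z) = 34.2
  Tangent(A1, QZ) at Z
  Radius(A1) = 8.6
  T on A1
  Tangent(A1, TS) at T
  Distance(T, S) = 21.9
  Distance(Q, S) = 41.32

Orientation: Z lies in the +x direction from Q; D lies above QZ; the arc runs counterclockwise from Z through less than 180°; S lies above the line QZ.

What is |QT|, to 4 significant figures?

43.24

Checks: ∠(DZ, ZQ) = 90.00° ✓; |DT| = 8.600 ✓; ∠(DT, TS) = 90.00° ✓; |TS| = 21.90 ✓; |QS| = 41.32 ✓.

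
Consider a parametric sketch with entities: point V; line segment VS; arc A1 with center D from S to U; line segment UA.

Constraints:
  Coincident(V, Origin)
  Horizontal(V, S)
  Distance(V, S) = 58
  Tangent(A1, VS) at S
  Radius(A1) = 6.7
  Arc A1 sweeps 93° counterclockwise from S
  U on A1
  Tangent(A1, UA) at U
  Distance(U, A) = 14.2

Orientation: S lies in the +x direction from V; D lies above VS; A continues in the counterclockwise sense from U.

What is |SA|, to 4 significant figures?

22.05

V is at the origin; V and S share the same y with |VS| = 58.0 and S on the +x side, so S = (58.00, 0.000). Since A1 is tangent to VS there, DS ⟂ VS, so D = S + (0, 6.7) = (58.00, 6.700). On A1, S sits at bearing -90° from D; a 93° counterclockwise sweep puts U at bearing 3°, so U = D + 6.7·(cos 3°, sin 3°) = (64.69, 7.051). Since A1 is tangent to UA there, DU ⟂ UA, so UA runs along (−sin 3°, cos 3°); with |UA| = 14.2, A = (63.95, 21.23). Then |SA| = |A − S| = 22.05.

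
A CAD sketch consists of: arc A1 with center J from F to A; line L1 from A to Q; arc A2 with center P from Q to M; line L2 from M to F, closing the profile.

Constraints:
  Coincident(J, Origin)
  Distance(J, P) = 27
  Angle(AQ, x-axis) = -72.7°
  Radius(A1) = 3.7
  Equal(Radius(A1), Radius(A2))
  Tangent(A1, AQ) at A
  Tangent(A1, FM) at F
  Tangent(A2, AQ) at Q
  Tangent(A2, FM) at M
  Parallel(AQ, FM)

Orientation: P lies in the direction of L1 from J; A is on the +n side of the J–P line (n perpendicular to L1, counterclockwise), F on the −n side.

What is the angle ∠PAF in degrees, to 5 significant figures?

82.197°

The slot axis is L1's direction at -72.7°, so u = (cos -72.7°, sin -72.7°) = (0.29737, -0.95476) and n = (−sin -72.7°, cos -72.7°) = (0.95476, 0.29737). J is at the origin and P lies 27.0 along u from J, so P = 27.0·u = (8.0291, -25.779). Tangency of A1 to both parallel lines with radius 3.7 puts A and F at J ± 3.7·n: A = (3.5326, 1.1003), F = (-3.5326, -1.1003). Then cos ∠PAF = AP·AF / (|AP||AF|), giving 82.197°.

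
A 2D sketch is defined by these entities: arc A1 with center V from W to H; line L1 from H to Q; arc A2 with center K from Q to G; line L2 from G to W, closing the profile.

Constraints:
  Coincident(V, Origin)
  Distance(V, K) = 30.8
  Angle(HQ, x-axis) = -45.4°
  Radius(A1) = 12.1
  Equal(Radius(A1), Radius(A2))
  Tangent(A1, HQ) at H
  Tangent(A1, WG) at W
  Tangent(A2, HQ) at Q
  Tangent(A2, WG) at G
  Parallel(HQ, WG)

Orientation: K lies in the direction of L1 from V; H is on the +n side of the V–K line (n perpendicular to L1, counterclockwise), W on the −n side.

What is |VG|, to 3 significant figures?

33.1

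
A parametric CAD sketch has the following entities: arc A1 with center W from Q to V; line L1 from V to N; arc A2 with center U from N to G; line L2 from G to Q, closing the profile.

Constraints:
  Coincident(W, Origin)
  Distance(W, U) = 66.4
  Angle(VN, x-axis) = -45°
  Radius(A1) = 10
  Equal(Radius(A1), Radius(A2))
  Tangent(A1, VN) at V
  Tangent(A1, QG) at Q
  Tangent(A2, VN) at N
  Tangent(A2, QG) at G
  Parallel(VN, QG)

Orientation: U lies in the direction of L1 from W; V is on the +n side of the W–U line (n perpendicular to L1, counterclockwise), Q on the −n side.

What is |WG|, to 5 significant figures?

67.149

The slot axis is L1's direction at -45.0°, so u = (cos -45.0°, sin -45.0°) = (0.70711, -0.70711) and n = (−sin -45.0°, cos -45.0°) = (0.70711, 0.70711). W is at the origin and U lies 66.4 along u from W, so U = 66.4·u = (46.952, -46.952). Tangency of A1 to both parallel lines with radius 10.0 puts V and Q at W ± 10.0·n: V = (7.0711, 7.0711), Q = (-7.0711, -7.0711). Equal radii place N and G the same way about U: N = U + 10.0·n = (54.023, -39.881), G = U − 10.0·n = (39.881, -54.023). Then |WG| = |G − W| = 67.149.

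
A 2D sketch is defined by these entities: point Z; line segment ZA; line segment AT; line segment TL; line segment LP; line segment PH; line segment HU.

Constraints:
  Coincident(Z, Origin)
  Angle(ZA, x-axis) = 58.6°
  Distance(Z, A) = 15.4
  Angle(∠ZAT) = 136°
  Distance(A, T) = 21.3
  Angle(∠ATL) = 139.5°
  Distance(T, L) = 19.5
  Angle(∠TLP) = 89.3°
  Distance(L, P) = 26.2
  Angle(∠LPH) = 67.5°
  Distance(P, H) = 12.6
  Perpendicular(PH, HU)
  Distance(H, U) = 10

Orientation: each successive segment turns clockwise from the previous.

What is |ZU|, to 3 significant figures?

33.9

∠LPH = 67.5° gives PH at 131° from the x-axis; with |PH| = 12.6, H = (26.2, -3.91). The perpendicularity gives HU at right angles to PH, so HU runs at 40.9°; with |HU| = 10.0, U = (33.8, 2.64). Then |ZU| = |U − Z| = 33.9.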